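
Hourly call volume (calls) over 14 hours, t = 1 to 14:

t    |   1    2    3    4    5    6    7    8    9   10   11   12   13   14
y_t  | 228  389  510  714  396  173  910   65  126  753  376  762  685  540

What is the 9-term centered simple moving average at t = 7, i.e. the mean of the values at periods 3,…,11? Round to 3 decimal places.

Sum of periods 3–11: 510 + 714 + 396 + 173 + 910 + 65 + 126 + 753 + 376 = 4023
Divide by 9: 4023 / 9 = 447.000

447.000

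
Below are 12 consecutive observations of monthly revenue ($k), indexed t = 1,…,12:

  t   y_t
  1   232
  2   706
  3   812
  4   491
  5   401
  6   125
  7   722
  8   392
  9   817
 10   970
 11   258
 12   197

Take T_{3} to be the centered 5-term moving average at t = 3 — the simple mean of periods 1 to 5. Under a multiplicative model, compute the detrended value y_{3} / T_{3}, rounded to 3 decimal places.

Trend T_3 = (232 + 706 + 812 + 491 + 401) / 5 = 2642/5 = 528.40000
Ratio to trend: 812 / 528.40000 = 1.537

1.537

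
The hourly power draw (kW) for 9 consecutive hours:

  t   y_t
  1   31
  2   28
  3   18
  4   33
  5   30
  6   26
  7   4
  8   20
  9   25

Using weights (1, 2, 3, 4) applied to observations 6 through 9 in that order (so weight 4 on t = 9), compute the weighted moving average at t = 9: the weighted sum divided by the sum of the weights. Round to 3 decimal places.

Weighted sum: 1·26 + 2·4 + 3·20 + 4·25 = 26 + 8 + 60 + 100 = 194
Weight total: 1 + 2 + 3 + 4 = 10
WMA = 194 / 10 = 19.400

19.400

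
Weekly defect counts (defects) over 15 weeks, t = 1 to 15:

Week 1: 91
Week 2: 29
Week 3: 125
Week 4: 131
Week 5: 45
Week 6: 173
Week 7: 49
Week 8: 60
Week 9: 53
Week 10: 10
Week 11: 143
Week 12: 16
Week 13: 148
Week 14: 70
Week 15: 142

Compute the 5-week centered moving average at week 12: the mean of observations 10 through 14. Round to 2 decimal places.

77.40

Sum of periods 10–14: 10 + 143 + 16 + 148 + 70 = 387
Divide by 5: 387 / 5 = 77.40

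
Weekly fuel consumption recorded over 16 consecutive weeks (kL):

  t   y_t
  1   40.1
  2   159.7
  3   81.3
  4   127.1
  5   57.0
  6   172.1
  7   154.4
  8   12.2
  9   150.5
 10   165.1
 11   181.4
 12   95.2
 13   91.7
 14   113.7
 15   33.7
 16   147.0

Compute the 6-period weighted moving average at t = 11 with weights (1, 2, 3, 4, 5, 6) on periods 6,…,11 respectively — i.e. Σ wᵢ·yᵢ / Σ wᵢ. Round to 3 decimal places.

144.448

Weighted sum: 1·172.1 + 2·154.4 + 3·12.2 + 4·150.5 + 5·165.1 + 6·181.4 = 172.1 + 308.8 + 36.6 + 602.0 + 825.5 + 1088.4 = 3033.4
Weight total: 1 + 2 + 3 + 4 + 5 + 6 = 21
WMA = 3033.4 / 21 = 144.448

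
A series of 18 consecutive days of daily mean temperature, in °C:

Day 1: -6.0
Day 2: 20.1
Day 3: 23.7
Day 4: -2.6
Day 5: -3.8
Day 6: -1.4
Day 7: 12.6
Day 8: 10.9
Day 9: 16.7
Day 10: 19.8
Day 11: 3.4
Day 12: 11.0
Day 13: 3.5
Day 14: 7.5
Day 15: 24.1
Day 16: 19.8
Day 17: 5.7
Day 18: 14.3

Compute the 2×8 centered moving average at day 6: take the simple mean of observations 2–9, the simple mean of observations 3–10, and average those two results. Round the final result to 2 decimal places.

Sum over 2–9: 20.1 + 23.7 + (-2.6) + (-3.8) + (-1.4) + 12.6 + 10.9 + 16.7 = 76.2
Sum over 3–10: 23.7 + (-2.6) + (-3.8) + (-1.4) + 12.6 + 10.9 + 16.7 + 19.8 = 75.9
CMA at t=6 = (76.2 + 75.9) / (2·8) = 152.1 / 16 = 9.51

9.51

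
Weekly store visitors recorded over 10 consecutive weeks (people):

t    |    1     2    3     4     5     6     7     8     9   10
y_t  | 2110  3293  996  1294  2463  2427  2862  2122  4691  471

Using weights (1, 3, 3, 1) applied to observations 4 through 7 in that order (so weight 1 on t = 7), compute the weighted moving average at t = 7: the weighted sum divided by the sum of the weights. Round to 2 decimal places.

Weighted sum: 1·1294 + 3·2463 + 3·2427 + 1·2862 = 1294 + 7389 + 7281 + 2862 = 18826
Weight total: 1 + 3 + 3 + 1 = 8
WMA = 18826 / 8 = 2353.25

2353.25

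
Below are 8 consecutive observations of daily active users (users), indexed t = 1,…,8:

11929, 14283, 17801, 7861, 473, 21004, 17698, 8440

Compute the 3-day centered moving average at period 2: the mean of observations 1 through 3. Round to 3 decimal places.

14671.000

Sum of periods 1–3: 11929 + 14283 + 17801 = 44013
Divide by 3: 44013 / 3 = 14671.000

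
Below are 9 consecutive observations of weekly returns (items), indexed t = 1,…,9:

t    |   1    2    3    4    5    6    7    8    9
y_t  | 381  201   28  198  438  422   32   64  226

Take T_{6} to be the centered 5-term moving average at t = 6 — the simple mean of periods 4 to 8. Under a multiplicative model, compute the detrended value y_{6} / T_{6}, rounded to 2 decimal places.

1.83

Trend T_6 = (198 + 438 + 422 + 32 + 64) / 5 = 1154/5 = 230.8000
Ratio to trend: 422 / 230.8000 = 1.83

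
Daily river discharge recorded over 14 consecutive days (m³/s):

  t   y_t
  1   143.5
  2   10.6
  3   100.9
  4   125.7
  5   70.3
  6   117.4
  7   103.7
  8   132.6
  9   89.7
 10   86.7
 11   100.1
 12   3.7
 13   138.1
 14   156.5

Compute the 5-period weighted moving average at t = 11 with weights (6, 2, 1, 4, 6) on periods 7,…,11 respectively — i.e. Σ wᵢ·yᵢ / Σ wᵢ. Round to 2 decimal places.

Weighted sum: 6·103.7 + 2·132.6 + 1·89.7 + 4·86.7 + 6·100.1 = 622.2 + 265.2 + 89.7 + 346.8 + 600.6 = 1924.5
Weight total: 6 + 2 + 1 + 4 + 6 = 19
WMA = 1924.5 / 19 = 101.29

101.29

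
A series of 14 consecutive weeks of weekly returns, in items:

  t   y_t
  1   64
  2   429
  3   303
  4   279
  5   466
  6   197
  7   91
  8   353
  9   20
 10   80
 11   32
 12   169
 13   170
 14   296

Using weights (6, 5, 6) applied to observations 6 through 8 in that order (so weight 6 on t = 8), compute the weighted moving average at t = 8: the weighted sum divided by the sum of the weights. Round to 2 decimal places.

220.88

Weighted sum: 6·197 + 5·91 + 6·353 = 1182 + 455 + 2118 = 3755
Weight total: 6 + 5 + 6 = 17
WMA = 3755 / 17 = 220.88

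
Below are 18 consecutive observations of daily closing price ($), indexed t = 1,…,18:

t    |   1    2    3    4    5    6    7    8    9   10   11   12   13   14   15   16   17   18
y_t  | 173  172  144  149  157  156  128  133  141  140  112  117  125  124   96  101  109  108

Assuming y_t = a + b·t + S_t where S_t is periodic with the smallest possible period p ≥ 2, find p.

First differences y_{t+1} − y_t: -1, -28, 5, 8, -1, -28, 5, 8, -1, -28, …
The difference pattern repeats every 4 terms and not for any smaller step, so p = 4.

4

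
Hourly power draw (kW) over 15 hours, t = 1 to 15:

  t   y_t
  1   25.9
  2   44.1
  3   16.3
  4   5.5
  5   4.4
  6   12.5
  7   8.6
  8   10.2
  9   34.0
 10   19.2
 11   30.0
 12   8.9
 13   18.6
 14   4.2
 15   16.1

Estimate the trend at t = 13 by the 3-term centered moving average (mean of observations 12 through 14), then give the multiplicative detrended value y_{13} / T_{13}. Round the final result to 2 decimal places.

Trend T_13 = (8.9 + 18.6 + 4.2) / 3 = 31.7/3 = 10.5667
Ratio to trend: 18.6 / 10.5667 = 1.76

1.76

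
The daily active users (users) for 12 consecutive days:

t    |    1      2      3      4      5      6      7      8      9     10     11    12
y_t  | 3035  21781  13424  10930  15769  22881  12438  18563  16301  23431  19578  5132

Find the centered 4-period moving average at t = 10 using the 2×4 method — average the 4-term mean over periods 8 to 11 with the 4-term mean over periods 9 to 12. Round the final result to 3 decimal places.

17789.375

Sum over 8–11: 18563 + 16301 + 23431 + 19578 = 77873
Sum over 9–12: 16301 + 23431 + 19578 + 5132 = 64442
CMA at t=10 = (77873 + 64442) / (2·4) = 142315 / 8 = 17789.375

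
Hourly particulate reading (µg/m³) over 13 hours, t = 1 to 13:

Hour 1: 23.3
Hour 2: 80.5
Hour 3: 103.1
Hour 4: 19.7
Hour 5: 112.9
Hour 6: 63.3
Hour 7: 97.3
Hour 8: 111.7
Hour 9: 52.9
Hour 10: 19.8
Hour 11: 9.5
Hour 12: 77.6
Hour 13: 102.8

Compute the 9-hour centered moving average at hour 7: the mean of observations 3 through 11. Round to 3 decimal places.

Sum of periods 3–11: 103.1 + 19.7 + 112.9 + 63.3 + 97.3 + 111.7 + 52.9 + 19.8 + 9.5 = 590.2
Divide by 9: 590.2 / 9 = 65.578

65.578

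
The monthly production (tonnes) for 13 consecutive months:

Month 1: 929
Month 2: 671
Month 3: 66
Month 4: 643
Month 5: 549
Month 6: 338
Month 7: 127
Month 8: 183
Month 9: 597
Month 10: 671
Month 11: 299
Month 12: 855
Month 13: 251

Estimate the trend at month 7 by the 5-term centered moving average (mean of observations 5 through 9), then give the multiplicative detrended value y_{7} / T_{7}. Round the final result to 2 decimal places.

Trend T_7 = (549 + 338 + 127 + 183 + 597) / 5 = 1794/5 = 358.8000
Ratio to trend: 127 / 358.8000 = 0.35

0.35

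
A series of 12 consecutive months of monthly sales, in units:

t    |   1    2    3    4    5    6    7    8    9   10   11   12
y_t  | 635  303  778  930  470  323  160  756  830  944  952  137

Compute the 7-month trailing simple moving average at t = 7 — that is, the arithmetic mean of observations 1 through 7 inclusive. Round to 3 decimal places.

Sum of periods 1–7: 635 + 303 + 778 + 930 + 470 + 323 + 160 = 3599
Divide by 7: 3599 / 7 = 514.143

514.143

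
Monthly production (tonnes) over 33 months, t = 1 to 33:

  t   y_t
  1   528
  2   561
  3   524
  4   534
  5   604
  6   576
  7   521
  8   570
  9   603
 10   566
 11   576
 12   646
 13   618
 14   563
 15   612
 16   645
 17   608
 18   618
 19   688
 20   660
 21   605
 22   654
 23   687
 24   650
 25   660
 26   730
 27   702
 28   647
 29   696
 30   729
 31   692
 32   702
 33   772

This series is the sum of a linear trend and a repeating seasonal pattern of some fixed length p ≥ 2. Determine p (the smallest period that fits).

First differences y_{t+1} − y_t: 33, -37, 10, 70, -28, -55, 49, 33, -37, 10, 70, -28, -55, 49, 33, -37, …
The difference pattern repeats every 7 terms and not for any smaller step, so p = 7.

7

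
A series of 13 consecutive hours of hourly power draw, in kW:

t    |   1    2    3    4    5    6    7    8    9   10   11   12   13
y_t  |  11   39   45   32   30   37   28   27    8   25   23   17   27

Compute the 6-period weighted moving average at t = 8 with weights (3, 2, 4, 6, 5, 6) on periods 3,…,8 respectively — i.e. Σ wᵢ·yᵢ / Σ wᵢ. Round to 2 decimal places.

Weighted sum: 3·45 + 2·32 + 4·30 + 6·37 + 5·28 + 6·27 = 135 + 64 + 120 + 222 + 140 + 162 = 843
Weight total: 3 + 2 + 4 + 6 + 5 + 6 = 26
WMA = 843 / 26 = 32.42

32.42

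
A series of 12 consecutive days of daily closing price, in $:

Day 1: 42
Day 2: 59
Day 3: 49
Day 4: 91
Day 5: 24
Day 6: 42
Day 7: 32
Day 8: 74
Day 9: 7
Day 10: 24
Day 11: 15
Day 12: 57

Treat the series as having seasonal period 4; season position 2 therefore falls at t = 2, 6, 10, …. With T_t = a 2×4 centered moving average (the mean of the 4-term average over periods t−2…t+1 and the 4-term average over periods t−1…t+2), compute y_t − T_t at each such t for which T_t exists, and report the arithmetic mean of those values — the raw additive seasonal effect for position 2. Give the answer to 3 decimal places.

-3.500

Season position 2 occurs at t = 6, 10 (where T_t is defined).
t=6: T_6 = 45.12500; y_6 − T_6 = 42 − 45.12500 = -3.12500
t=10: T_10 = 27.87500; y_10 − T_10 = 24 − 27.87500 = -3.87500
Mean deviation: (-3.12500 + -3.87500) / 2 = -3.500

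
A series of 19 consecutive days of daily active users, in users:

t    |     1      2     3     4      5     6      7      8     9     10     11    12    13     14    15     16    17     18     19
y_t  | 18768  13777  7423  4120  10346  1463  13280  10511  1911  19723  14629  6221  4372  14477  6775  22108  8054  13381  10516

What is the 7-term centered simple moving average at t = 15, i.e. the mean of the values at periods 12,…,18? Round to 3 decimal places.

10769.714

Sum of periods 12–18: 6221 + 4372 + 14477 + 6775 + 22108 + 8054 + 13381 = 75388
Divide by 7: 75388 / 7 = 10769.714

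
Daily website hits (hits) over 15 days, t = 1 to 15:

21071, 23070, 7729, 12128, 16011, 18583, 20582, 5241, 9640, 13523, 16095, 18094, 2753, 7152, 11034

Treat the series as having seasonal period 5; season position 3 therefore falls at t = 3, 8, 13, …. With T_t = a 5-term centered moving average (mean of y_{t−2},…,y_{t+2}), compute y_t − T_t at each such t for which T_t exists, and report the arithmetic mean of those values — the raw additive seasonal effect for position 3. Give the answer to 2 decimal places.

-8272.73

Season position 3 occurs at t = 3, 8, 13 (where T_t is defined).
t=3: T_3 = 16001.8000; y_3 − T_3 = 7729 − 16001.8000 = -8272.8000
t=8: T_8 = 13513.8000; y_8 − T_8 = 5241 − 13513.8000 = -8272.8000
t=13: T_13 = 11025.6000; y_13 − T_13 = 2753 − 11025.6000 = -8272.6000
Mean deviation: (-8272.8000 + -8272.8000 + -8272.6000) / 3 = -8272.73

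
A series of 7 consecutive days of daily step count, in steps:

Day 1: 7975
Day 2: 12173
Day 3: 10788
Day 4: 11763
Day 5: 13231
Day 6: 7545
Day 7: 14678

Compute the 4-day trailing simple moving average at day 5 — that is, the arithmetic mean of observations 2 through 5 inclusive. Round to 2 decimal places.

11988.75

Sum of periods 2–5: 12173 + 10788 + 11763 + 13231 = 47955
Divide by 4: 47955 / 4 = 11988.75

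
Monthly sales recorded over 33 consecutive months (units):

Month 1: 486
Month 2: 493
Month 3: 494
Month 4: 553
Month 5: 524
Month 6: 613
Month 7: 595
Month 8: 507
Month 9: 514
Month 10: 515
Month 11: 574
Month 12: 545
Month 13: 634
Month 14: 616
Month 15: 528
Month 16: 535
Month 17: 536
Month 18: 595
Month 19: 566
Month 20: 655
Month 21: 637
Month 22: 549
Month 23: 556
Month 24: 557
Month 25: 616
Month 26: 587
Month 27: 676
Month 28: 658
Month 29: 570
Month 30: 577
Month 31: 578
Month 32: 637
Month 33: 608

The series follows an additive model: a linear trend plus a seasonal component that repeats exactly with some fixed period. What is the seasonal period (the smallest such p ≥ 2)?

7

First differences y_{t+1} − y_t: 7, 1, 59, -29, 89, -18, -88, 7, 1, 59, -29, 89, -18, -88, 7, 1, …
The difference pattern repeats every 7 terms and not for any smaller step, so p = 7.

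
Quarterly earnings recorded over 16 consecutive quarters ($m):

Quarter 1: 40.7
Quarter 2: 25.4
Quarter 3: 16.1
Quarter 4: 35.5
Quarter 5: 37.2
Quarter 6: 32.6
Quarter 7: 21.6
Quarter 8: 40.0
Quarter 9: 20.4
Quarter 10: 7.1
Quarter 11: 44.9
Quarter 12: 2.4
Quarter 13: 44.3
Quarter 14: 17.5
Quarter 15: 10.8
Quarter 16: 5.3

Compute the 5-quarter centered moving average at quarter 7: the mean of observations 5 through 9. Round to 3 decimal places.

30.360

Sum of periods 5–9: 37.2 + 32.6 + 21.6 + 40.0 + 20.4 = 151.8
Divide by 5: 151.8 / 5 = 30.360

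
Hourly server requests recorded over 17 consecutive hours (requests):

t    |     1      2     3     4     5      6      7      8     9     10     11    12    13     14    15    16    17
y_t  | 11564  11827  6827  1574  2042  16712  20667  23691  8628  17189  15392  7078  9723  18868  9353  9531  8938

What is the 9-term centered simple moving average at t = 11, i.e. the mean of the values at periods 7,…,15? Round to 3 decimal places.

14509.889

Sum of periods 7–15: 20667 + 23691 + 8628 + 17189 + 15392 + 7078 + 9723 + 18868 + 9353 = 130589
Divide by 9: 130589 / 9 = 14509.889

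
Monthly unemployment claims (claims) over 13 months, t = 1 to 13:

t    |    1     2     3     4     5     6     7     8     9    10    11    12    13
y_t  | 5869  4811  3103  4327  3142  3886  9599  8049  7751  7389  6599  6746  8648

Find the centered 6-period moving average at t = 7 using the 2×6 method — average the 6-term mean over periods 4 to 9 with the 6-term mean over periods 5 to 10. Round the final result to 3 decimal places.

6380.833

Sum over 4–9: 4327 + 3142 + 3886 + 9599 + 8049 + 7751 = 36754
Sum over 5–10: 3142 + 3886 + 9599 + 8049 + 7751 + 7389 = 39816
CMA at t=7 = (36754 + 39816) / (2·6) = 76570 / 12 = 6380.833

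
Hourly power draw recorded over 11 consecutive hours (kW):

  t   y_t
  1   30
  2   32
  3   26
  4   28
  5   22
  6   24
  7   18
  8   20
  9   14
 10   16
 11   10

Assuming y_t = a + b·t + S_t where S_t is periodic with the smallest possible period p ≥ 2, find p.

First differences y_{t+1} − y_t: 2, -6, 2, -6, 2, -6, …
The difference pattern repeats every 2 terms and not for any smaller step, so p = 2.

2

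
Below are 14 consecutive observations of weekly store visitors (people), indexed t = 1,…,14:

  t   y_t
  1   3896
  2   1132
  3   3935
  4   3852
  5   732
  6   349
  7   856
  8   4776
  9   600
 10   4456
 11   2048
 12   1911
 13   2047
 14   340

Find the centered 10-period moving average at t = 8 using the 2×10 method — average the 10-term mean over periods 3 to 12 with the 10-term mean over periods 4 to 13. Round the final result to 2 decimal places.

2257.10

Sum over 3–12: 3935 + 3852 + 732 + 349 + 856 + 4776 + 600 + 4456 + 2048 + 1911 = 23515
Sum over 4–13: 3852 + 732 + 349 + 856 + 4776 + 600 + 4456 + 2048 + 1911 + 2047 = 21627
CMA at t=8 = (23515 + 21627) / (2·10) = 45142 / 20 = 2257.10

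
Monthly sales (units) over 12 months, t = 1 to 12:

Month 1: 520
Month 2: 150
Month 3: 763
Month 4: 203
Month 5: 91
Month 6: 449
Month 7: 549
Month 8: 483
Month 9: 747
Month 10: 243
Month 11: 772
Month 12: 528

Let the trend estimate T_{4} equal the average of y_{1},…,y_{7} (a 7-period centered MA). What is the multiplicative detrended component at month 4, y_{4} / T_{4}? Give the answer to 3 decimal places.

Trend T_4 = (520 + 150 + 763 + 203 + 91 + 449 + 549) / 7 = 2725/7 = 389.28571
Ratio to trend: 203 / 389.28571 = 0.521

0.521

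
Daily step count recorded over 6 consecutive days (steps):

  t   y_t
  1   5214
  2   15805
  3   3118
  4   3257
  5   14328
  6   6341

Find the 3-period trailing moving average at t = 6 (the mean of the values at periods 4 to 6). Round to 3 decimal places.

Sum of periods 4–6: 3257 + 14328 + 6341 = 23926
Divide by 3: 23926 / 3 = 7975.333

7975.333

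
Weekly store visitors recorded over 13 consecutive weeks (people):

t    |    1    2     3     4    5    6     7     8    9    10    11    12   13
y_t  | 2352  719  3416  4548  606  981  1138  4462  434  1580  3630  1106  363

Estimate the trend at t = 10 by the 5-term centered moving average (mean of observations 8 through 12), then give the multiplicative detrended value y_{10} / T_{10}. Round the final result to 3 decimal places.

Trend T_10 = (4462 + 434 + 1580 + 3630 + 1106) / 5 = 11212/5 = 2242.40000
Ratio to trend: 1580 / 2242.40000 = 0.705

0.705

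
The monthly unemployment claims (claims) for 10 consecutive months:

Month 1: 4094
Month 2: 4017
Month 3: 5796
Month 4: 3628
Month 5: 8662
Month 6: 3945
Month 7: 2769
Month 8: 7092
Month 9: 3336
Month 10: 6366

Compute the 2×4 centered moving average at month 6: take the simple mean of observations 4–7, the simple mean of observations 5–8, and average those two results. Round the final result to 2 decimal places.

Sum over 4–7: 3628 + 8662 + 3945 + 2769 = 19004
Sum over 5–8: 8662 + 3945 + 2769 + 7092 = 22468
CMA at t=6 = (19004 + 22468) / (2·4) = 41472 / 8 = 5184.00

5184.00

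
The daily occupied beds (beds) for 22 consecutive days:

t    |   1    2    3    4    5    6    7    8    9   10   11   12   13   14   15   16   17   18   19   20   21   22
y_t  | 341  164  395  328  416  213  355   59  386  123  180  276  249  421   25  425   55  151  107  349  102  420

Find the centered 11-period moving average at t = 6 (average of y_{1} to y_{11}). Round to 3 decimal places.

269.091

Sum of periods 1–11: 341 + 164 + 395 + 328 + 416 + 213 + 355 + 59 + 386 + 123 + 180 = 2960
Divide by 11: 2960 / 11 = 269.091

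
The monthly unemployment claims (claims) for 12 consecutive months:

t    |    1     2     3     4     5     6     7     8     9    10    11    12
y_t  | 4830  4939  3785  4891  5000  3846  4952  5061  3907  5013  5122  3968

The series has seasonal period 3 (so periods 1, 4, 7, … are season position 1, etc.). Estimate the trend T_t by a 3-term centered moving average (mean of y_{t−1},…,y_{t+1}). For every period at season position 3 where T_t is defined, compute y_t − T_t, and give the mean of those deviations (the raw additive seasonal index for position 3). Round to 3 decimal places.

Season position 3 occurs at t = 3, 6, 9 (where T_t is defined).
t=3: T_3 = 4538.33333; y_3 − T_3 = 3785 − 4538.33333 = -753.33333
t=6: T_6 = 4599.33333; y_6 − T_6 = 3846 − 4599.33333 = -753.33333
t=9: T_9 = 4660.33333; y_9 − T_9 = 3907 − 4660.33333 = -753.33333
Mean deviation: (-753.33333 + -753.33333 + -753.33333) / 3 = -753.333

-753.333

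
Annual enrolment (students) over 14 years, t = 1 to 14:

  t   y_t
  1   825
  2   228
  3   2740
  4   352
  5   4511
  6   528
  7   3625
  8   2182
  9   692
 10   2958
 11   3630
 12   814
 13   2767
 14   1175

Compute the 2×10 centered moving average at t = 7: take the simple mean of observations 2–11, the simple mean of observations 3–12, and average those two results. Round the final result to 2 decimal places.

Sum over 2–11: 228 + 2740 + 352 + 4511 + 528 + 3625 + 2182 + 692 + 2958 + 3630 = 21446
Sum over 3–12: 2740 + 352 + 4511 + 528 + 3625 + 2182 + 692 + 2958 + 3630 + 814 = 22032
CMA at t=7 = (21446 + 22032) / (2·10) = 43478 / 20 = 2173.90

2173.90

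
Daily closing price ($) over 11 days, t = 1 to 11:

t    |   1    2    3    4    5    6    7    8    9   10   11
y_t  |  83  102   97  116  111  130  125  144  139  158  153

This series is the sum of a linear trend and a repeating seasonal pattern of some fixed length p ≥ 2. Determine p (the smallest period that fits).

First differences y_{t+1} − y_t: 19, -5, 19, -5, 19, -5, …
The difference pattern repeats every 2 terms and not for any smaller step, so p = 2.

2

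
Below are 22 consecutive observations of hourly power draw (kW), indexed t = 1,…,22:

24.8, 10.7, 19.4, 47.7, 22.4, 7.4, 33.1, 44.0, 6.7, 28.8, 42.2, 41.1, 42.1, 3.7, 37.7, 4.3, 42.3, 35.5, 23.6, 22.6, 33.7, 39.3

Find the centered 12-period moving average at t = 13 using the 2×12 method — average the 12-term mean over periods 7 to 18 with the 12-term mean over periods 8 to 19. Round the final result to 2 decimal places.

29.73

Sum over 7–18: 33.1 + 44.0 + 6.7 + 28.8 + 42.2 + 41.1 + 42.1 + 3.7 + 37.7 + 4.3 + 42.3 + 35.5 = 361.5
Sum over 8–19: 44.0 + 6.7 + 28.8 + 42.2 + 41.1 + 42.1 + 3.7 + 37.7 + 4.3 + 42.3 + 35.5 + 23.6 = 352.0
CMA at t=13 = (361.5 + 352.0) / (2·12) = 713.5 / 24 = 29.73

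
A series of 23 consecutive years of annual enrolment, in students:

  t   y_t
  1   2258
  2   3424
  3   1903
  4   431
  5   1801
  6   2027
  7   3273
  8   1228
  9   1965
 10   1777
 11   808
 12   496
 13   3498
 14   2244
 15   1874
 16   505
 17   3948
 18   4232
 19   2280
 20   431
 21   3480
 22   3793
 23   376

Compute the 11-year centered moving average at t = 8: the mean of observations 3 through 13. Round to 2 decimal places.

1746.09

Sum of periods 3–13: 1903 + 431 + 1801 + 2027 + 3273 + 1228 + 1965 + 1777 + 808 + 496 + 3498 = 19207
Divide by 11: 19207 / 11 = 1746.09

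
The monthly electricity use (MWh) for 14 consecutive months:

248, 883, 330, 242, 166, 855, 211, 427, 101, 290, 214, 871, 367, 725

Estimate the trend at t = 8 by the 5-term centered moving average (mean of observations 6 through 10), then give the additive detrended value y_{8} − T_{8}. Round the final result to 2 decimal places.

Trend T_8 = (855 + 211 + 427 + 101 + 290) / 5 = 1884/5 = 376.8000
Detrended value: 427 − 376.8000 = 50.20

50.20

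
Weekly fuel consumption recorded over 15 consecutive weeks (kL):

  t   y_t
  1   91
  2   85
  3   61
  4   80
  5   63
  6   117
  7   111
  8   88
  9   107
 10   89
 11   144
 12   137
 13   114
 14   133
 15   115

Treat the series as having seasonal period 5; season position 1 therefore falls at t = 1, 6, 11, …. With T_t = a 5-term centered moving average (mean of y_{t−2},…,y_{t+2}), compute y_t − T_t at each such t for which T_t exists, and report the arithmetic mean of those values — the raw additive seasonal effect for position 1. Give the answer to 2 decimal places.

Season position 1 occurs at t = 6, 11 (where T_t is defined).
t=6: T_6 = 91.8000; y_6 − T_6 = 117 − 91.8000 = 25.2000
t=11: T_11 = 118.2000; y_11 − T_11 = 144 − 118.2000 = 25.8000
Mean deviation: (25.2000 + 25.8000) / 2 = 25.50

25.50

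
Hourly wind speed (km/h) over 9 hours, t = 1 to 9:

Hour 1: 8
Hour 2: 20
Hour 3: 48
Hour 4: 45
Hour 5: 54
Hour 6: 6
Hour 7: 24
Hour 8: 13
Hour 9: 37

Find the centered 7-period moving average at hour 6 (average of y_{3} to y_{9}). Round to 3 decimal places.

Sum of periods 3–9: 48 + 45 + 54 + 6 + 24 + 13 + 37 = 227
Divide by 7: 227 / 7 = 32.429

32.429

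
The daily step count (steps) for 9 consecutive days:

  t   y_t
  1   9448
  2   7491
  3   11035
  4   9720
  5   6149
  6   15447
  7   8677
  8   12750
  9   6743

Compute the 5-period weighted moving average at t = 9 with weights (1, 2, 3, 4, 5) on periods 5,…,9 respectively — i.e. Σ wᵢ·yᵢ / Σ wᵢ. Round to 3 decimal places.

Weighted sum: 1·6149 + 2·15447 + 3·8677 + 4·12750 + 5·6743 = 6149 + 30894 + 26031 + 51000 + 33715 = 147789
Weight total: 1 + 2 + 3 + 4 + 5 = 15
WMA = 147789 / 15 = 9852.600

9852.600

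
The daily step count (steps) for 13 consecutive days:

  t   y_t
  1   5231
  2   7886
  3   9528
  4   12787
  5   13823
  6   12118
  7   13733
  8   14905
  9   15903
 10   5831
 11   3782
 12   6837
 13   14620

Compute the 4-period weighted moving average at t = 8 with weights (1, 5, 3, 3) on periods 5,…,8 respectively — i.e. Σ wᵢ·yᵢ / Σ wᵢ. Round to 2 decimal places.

13360.58

Weighted sum: 1·13823 + 5·12118 + 3·13733 + 3·14905 = 13823 + 60590 + 41199 + 44715 = 160327
Weight total: 1 + 5 + 3 + 3 = 12
WMA = 160327 / 12 = 13360.58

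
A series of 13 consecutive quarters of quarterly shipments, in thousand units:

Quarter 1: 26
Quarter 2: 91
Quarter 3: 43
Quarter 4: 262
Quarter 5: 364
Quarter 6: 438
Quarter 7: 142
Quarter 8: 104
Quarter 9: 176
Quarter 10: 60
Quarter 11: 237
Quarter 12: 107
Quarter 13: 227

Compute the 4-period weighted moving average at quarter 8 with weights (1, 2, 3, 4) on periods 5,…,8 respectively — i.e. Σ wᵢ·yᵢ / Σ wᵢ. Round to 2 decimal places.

Weighted sum: 1·364 + 2·438 + 3·142 + 4·104 = 364 + 876 + 426 + 416 = 2082
Weight total: 1 + 2 + 3 + 4 = 10
WMA = 2082 / 10 = 208.20

208.20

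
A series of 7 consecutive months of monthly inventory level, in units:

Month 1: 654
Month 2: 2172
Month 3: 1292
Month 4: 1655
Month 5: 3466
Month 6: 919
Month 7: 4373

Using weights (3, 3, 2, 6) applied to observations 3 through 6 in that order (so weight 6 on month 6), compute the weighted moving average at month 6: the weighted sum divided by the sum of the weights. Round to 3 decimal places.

Weighted sum: 3·1292 + 3·1655 + 2·3466 + 6·919 = 3876 + 4965 + 6932 + 5514 = 21287
Weight total: 3 + 3 + 2 + 6 = 14
WMA = 21287 / 14 = 1520.500

1520.500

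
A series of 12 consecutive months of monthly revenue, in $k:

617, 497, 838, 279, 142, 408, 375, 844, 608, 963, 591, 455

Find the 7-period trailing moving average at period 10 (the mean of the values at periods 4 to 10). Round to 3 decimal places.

Sum of periods 4–10: 279 + 142 + 408 + 375 + 844 + 608 + 963 = 3619
Divide by 7: 3619 / 7 = 517.000

517.000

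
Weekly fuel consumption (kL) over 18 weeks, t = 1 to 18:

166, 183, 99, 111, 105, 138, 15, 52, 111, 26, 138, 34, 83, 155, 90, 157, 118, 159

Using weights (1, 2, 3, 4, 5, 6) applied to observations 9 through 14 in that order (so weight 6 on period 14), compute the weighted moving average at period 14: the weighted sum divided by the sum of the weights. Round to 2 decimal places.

98.00

Weighted sum: 1·111 + 2·26 + 3·138 + 4·34 + 5·83 + 6·155 = 111 + 52 + 414 + 136 + 415 + 930 = 2058
Weight total: 1 + 2 + 3 + 4 + 5 + 6 = 21
WMA = 2058 / 21 = 98.00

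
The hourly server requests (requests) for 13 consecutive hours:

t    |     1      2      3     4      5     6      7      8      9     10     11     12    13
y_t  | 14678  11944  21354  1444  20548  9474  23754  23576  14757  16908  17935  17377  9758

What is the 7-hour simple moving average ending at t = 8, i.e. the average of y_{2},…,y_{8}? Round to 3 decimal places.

Sum of periods 2–8: 11944 + 21354 + 1444 + 20548 + 9474 + 23754 + 23576 = 112094
Divide by 7: 112094 / 7 = 16013.429

16013.429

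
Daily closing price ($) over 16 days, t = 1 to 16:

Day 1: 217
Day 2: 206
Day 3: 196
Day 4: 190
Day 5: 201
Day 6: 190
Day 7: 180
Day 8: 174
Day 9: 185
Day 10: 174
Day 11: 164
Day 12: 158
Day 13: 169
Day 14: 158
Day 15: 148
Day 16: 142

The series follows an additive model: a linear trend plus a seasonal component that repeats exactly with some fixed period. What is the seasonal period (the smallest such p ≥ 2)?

First differences y_{t+1} − y_t: -11, -10, -6, 11, -11, -10, -6, 11, -11, -10, …
The difference pattern repeats every 4 terms and not for any smaller step, so p = 4.

4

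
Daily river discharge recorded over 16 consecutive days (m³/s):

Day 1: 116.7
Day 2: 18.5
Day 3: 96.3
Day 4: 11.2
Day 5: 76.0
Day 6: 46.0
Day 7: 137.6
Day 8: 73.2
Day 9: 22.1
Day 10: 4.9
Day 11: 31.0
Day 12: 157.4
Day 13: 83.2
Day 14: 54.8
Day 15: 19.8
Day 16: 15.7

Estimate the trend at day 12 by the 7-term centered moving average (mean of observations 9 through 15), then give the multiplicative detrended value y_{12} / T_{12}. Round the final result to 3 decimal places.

Trend T_12 = (22.1 + 4.9 + 31.0 + 157.4 + 83.2 + 54.8 + 19.8) / 7 = 373.2/7 = 53.31429
Ratio to trend: 157.4 / 53.31429 = 2.952

2.952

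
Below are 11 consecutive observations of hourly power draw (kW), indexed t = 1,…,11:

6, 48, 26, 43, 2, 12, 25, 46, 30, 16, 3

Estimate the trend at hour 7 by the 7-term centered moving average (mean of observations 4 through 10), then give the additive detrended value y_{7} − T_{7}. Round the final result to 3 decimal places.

0.143

Trend T_7 = (43 + 2 + 12 + 25 + 46 + 30 + 16) / 7 = 174/7 = 24.85714
Detrended value: 25 − 24.85714 = 0.143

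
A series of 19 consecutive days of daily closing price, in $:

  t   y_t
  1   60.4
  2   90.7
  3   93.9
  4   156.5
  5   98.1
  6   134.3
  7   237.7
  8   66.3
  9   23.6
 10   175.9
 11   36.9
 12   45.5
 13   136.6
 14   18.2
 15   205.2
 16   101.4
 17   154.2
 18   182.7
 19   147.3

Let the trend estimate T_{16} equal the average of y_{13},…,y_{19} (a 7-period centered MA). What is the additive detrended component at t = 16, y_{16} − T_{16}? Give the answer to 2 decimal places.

Trend T_16 = (136.6 + 18.2 + 205.2 + 101.4 + 154.2 + 182.7 + 147.3) / 7 = 945.6/7 = 135.0857
Detrended value: 101.4 − 135.0857 = -33.69

-33.69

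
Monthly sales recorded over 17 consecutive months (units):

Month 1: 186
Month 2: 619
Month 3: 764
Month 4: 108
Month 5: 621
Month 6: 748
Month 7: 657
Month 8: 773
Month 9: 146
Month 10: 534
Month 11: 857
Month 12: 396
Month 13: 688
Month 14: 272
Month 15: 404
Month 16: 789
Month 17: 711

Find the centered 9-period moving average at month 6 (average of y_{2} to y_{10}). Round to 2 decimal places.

552.22

Sum of periods 2–10: 619 + 764 + 108 + 621 + 748 + 657 + 773 + 146 + 534 = 4970
Divide by 9: 4970 / 9 = 552.22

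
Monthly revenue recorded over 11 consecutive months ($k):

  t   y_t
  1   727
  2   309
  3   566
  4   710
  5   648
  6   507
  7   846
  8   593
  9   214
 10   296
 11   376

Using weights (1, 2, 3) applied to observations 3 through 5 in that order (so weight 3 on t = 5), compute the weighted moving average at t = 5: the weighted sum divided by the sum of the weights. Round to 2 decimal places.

Weighted sum: 1·566 + 2·710 + 3·648 = 566 + 1420 + 1944 = 3930
Weight total: 1 + 2 + 3 = 6
WMA = 3930 / 6 = 655.00

655.00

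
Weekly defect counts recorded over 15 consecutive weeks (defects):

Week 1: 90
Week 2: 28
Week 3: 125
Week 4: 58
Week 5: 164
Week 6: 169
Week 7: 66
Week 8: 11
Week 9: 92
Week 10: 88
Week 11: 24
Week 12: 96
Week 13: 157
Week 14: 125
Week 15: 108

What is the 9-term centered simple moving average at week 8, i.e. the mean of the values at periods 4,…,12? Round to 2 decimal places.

Sum of periods 4–12: 58 + 164 + 169 + 66 + 11 + 92 + 88 + 24 + 96 = 768
Divide by 9: 768 / 9 = 85.33

85.33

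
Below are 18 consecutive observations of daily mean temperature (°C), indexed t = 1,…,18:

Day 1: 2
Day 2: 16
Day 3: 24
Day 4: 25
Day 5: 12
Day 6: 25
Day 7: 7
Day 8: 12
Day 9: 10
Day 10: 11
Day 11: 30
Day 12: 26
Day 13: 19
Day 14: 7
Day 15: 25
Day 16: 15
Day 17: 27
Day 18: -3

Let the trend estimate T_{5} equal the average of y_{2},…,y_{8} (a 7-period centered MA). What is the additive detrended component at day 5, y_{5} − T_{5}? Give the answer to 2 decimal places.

-5.29

Trend T_5 = (16 + 24 + 25 + 12 + 25 + 7 + 12) / 7 = 121/7 = 17.2857
Detrended value: 12 − 17.2857 = -5.29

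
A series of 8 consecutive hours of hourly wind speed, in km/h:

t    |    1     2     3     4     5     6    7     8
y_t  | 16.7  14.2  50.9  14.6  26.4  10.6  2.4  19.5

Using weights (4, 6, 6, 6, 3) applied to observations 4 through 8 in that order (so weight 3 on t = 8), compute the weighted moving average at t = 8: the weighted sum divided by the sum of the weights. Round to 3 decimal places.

Weighted sum: 4·14.6 + 6·26.4 + 6·10.6 + 6·2.4 + 3·19.5 = 58.4 + 158.4 + 63.6 + 14.4 + 58.5 = 353.3
Weight total: 4 + 6 + 6 + 6 + 3 = 25
WMA = 353.3 / 25 = 14.132

14.132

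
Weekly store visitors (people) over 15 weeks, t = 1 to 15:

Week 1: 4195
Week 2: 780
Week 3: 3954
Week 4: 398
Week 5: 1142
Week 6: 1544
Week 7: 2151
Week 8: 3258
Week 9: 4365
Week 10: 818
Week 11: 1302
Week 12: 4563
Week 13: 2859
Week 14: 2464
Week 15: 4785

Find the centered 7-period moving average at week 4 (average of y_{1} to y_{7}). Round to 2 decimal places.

Sum of periods 1–7: 4195 + 780 + 3954 + 398 + 1142 + 1544 + 2151 = 14164
Divide by 7: 14164 / 7 = 2023.43

2023.43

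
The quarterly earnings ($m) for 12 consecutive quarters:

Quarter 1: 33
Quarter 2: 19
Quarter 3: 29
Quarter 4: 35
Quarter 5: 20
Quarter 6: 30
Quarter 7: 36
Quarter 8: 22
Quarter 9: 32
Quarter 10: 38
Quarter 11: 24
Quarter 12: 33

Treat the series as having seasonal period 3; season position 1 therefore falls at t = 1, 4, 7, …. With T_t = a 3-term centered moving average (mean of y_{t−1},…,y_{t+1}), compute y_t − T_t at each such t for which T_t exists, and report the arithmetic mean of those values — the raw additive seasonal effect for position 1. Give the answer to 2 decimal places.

Season position 1 occurs at t = 4, 7, 10 (where T_t is defined).
t=4: T_4 = 28.0000; y_4 − T_4 = 35 − 28.0000 = 7.0000
t=7: T_7 = 29.3333; y_7 − T_7 = 36 − 29.3333 = 6.6667
t=10: T_10 = 31.3333; y_10 − T_10 = 38 − 31.3333 = 6.6667
Mean deviation: (7.0000 + 6.6667 + 6.6667) / 3 = 6.78

6.78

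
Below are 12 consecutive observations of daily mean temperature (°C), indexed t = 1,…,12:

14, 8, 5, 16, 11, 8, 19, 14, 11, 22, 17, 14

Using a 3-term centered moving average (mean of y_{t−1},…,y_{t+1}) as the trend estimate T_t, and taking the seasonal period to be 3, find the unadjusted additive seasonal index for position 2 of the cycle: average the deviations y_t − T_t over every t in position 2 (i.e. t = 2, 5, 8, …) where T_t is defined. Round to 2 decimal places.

-0.75

Season position 2 occurs at t = 2, 5, 8, 11 (where T_t is defined).
t=2: T_2 = 9.0000; y_2 − T_2 = 8 − 9.0000 = -1.0000
t=5: T_5 = 11.6667; y_5 − T_5 = 11 − 11.6667 = -0.6667
t=8: T_8 = 14.6667; y_8 − T_8 = 14 − 14.6667 = -0.6667
t=11: T_11 = 17.6667; y_11 − T_11 = 17 − 17.6667 = -0.6667
Mean deviation: (-1.0000 + -0.6667 + -0.6667 + -0.6667) / 4 = -0.75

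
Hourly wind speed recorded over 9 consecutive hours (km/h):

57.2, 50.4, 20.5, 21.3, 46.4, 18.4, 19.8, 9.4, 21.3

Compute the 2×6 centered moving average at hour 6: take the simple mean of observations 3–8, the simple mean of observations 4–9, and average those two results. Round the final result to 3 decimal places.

Sum over 3–8: 20.5 + 21.3 + 46.4 + 18.4 + 19.8 + 9.4 = 135.8
Sum over 4–9: 21.3 + 46.4 + 18.4 + 19.8 + 9.4 + 21.3 = 136.6
CMA at t=6 = (135.8 + 136.6) / (2·6) = 272.4 / 12 = 22.700

22.700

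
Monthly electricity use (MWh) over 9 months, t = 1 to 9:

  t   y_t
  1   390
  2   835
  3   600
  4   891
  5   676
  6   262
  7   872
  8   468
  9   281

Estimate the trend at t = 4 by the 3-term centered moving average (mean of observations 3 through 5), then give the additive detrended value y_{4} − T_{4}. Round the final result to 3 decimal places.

Trend T_4 = (600 + 891 + 676) / 3 = 2167/3 = 722.33333
Detrended value: 891 − 722.33333 = 168.667

168.667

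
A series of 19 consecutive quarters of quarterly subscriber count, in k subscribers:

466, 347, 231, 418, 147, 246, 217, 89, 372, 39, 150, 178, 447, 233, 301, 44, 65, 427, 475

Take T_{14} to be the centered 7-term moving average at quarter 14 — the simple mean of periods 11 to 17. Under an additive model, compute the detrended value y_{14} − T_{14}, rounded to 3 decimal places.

30.429

Trend T_14 = (150 + 178 + 447 + 233 + 301 + 44 + 65) / 7 = 1418/7 = 202.57143
Detrended value: 233 − 202.57143 = 30.429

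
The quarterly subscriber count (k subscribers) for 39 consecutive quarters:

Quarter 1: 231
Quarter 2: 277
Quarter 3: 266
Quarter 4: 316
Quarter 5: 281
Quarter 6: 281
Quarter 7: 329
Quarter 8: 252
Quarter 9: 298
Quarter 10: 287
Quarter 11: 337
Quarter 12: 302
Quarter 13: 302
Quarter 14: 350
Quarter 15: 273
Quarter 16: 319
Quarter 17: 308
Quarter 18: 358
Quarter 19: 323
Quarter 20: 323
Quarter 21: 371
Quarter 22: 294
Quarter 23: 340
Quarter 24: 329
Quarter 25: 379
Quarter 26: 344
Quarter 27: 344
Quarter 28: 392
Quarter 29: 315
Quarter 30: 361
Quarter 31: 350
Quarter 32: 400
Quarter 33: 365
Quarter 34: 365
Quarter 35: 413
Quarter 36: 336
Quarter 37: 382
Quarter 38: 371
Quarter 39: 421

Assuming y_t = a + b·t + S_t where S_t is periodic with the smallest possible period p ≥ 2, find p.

7

First differences y_{t+1} − y_t: 46, -11, 50, -35, 0, 48, -77, 46, -11, 50, -35, 0, 48, -77, 46, -11, …
The difference pattern repeats every 7 terms and not for any smaller step, so p = 7.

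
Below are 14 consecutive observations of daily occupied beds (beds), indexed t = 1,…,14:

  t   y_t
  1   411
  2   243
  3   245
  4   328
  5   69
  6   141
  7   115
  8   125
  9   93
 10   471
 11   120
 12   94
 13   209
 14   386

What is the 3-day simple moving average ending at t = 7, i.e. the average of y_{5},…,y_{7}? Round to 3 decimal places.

Sum of periods 5–7: 69 + 141 + 115 = 325
Divide by 3: 325 / 3 = 108.333

108.333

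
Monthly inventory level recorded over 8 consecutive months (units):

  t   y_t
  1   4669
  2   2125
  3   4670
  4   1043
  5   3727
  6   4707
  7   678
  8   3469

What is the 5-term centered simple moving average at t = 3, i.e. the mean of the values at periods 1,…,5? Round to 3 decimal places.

3246.800

Sum of periods 1–5: 4669 + 2125 + 4670 + 1043 + 3727 = 16234
Divide by 5: 16234 / 5 = 3246.800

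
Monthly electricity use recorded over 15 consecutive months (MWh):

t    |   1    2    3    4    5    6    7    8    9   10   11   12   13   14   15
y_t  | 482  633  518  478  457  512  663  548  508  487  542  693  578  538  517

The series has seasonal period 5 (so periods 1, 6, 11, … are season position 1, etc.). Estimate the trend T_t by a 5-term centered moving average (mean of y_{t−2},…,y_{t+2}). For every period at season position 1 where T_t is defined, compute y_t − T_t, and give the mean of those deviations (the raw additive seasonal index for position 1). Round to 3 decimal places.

-19.600

Season position 1 occurs at t = 6, 11 (where T_t is defined).
t=6: T_6 = 531.60000; y_6 − T_6 = 512 − 531.60000 = -19.60000
t=11: T_11 = 561.60000; y_11 − T_11 = 542 − 561.60000 = -19.60000
Mean deviation: (-19.60000 + -19.60000) / 2 = -19.600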